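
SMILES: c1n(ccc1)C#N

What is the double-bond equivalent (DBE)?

5

Molecular formula from the SMILES: C5H4N2.
DoU = (2C + 2 + N − H − X)/2 = (2·5 + 2 + 2 − 4 − 0)/2 = 10/2 = 5.
(Structurally: 1 ring(s) + 4 π bond(s) = 5.)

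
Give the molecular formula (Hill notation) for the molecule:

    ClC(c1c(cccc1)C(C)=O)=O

Heavy atoms from the SMILES: 9 C, 1 Cl, 2 O.
Implicit hydrogens by atom environment:
  4 × C (aromatic): 1 H each → 4
  2 × C (aromatic): no H
  2 × C: no H
  2 × O: no H
  1 × C: 3 H
  1 × Cl: no H
  Total hydrogens = 7.
Molecular formula: C9H7ClO2

C9H7ClO2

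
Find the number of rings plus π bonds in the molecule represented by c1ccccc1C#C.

Molecular formula from the SMILES: C8H6.
DoU = (2C + 2 + N − H − X)/2 = (2·8 + 2 + 0 − 6 − 0)/2 = 12/2 = 6.
(Structurally: 1 ring(s) + 5 π bond(s) = 6.)

6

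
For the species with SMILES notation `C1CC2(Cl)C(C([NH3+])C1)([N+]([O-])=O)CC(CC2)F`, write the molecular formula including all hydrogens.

Heavy atoms from the SMILES: 10 C, 1 Cl, 1 F, 2 N, 2 O.
Implicit hydrogens by atom environment:
  6 × C: 2 H each → 12
  2 × C: 1 H each → 2
  2 × C: no H
  1 × Cl: no H
  1 × F: no H
  1 × N (charge +1): 3 H
  1 × N (charge +1): no H
  1 × O: no H
  1 × O (charge -1): no H
  Total hydrogens = 17.
Net charge +1.
Molecular formula: C10H17ClFN2O2+

C10H17ClFN2O2+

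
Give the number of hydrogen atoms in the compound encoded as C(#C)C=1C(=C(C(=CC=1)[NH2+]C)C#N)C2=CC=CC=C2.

13

Hydrogens are implicit in SMILES; fill each atom to its normal valence:
  7 × C (aromatic): 1 H each → 7
  5 × C (aromatic): no H
  2 × C: no H
  1 × C: 3 H
  1 × C: 1 H
  1 × N (charge +1): 2 H
  1 × N: no H
  Total hydrogens = 13.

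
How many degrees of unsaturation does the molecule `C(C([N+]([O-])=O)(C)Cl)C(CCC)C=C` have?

2

Molecular formula from the SMILES: C9H16ClNO2.
DoU = (2C + 2 + N − H − X)/2 = (2·9 + 2 + 1 − 16 − 1)/2 = 4/2 = 2.
(Structurally: 0 ring(s) + 2 π bond(s) = 2.)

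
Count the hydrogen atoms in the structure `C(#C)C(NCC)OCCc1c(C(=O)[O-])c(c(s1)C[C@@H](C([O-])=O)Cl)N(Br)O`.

Hydrogens are implicit in SMILES; fill each atom to its normal valence:
  4 × C: 2 H each → 8
  4 × C (aromatic): no H
  3 × C: 1 H each → 3
  3 × C: no H
  3 × O: no H
  2 × O (charge -1): no H
  1 × Br: no H
  1 × C: 3 H
  1 × Cl: no H
  1 × N: 1 H
  1 × N: no H
  1 × O: 1 H
  1 × S (aromatic): no H
  Total hydrogens = 16.

16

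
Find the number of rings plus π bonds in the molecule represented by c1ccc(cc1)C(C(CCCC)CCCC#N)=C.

Molecular formula from the SMILES: C17H23N.
DoU = (2C + 2 + N − H − X)/2 = (2·17 + 2 + 1 − 23 − 0)/2 = 14/2 = 7.
(Structurally: 1 ring(s) + 6 π bond(s) = 7.)

7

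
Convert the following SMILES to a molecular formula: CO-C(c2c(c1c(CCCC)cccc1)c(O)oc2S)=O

Heavy atoms from the SMILES: 16 C, 4 O, 1 S.
Implicit hydrogens by atom environment:
  6 × C (aromatic): no H
  4 × C (aromatic): 1 H each → 4
  3 × C: 2 H each → 6
  2 × C: 3 H each → 6
  2 × O: no H
  1 × C: no H
  1 × O: 1 H
  1 × O (aromatic): no H
  1 × S: 1 H
  Total hydrogens = 18.
Molecular formula: C16H18O4S

C16H18O4S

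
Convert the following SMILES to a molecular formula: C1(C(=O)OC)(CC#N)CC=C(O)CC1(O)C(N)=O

C11H14N2O5

Heavy atoms from the SMILES: 11 C, 2 N, 5 O.
Implicit hydrogens by atom environment:
  6 × C: no H
  3 × C: 2 H each → 6
  3 × O: no H
  2 × O: 1 H each → 2
  1 × C: 3 H
  1 × C: 1 H
  1 × N: 2 H
  1 × N: no H
  Total hydrogens = 14.
Molecular formula: C11H14N2O5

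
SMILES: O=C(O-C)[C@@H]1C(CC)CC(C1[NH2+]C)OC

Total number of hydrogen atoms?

22

Hydrogens are implicit in SMILES; fill each atom to its normal valence:
  4 × C: 3 H each → 12
  4 × C: 1 H each → 4
  3 × O: no H
  2 × C: 2 H each → 4
  1 × C: no H
  1 × N (charge +1): 2 H
  Total hydrogens = 22.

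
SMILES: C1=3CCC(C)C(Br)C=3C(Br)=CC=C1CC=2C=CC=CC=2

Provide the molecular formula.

Heavy atoms from the SMILES: 2 Br, 18 C.
Implicit hydrogens by atom environment:
  7 × C (aromatic): 1 H each → 7
  5 × C (aromatic): no H
  3 × C: 2 H each → 6
  2 × Br: no H
  2 × C: 1 H each → 2
  1 × C: 3 H
  Total hydrogens = 18.
Molecular formula: C18H18Br2

C18H18Br2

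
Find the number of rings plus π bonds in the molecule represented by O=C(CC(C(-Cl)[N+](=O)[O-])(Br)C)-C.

2

Molecular formula from the SMILES: C6H9BrClNO3.
DoU = (2C + 2 + N − H − X)/2 = (2·6 + 2 + 1 − 9 − 2)/2 = 4/2 = 2.
(Structurally: 0 ring(s) + 2 π bond(s) = 2.)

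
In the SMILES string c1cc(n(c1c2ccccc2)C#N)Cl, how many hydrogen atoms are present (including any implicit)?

7

Hydrogens are implicit in SMILES; fill each atom to its normal valence:
  7 × C (aromatic): 1 H each → 7
  3 × C (aromatic): no H
  1 × C: no H
  1 × Cl: no H
  1 × N (aromatic): no H
  1 × N: no H
  Total hydrogens = 7.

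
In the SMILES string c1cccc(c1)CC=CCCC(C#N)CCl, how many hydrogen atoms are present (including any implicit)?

16

Hydrogens are implicit in SMILES; fill each atom to its normal valence:
  5 × C (aromatic): 1 H each → 5
  4 × C: 2 H each → 8
  3 × C: 1 H each → 3
  1 × C (aromatic): no H
  1 × C: no H
  1 × Cl: no H
  1 × N: no H
  Total hydrogens = 16.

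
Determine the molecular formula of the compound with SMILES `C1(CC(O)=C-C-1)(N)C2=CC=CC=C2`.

Heavy atoms from the SMILES: 11 C, 1 N, 1 O.
Implicit hydrogens by atom environment:
  5 × C (aromatic): 1 H each → 5
  2 × C: 2 H each → 4
  2 × C: no H
  1 × C: 1 H
  1 × C (aromatic): no H
  1 × N: 2 H
  1 × O: 1 H
  Total hydrogens = 13.
Molecular formula: C11H13NO

C11H13NO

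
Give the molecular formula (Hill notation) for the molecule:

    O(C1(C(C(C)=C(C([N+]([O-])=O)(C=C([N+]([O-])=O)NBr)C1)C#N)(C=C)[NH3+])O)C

C13H17BrN5O6+

Heavy atoms from the SMILES: 1 Br, 13 C, 5 N, 6 O.
Implicit hydrogens by atom environment:
  7 × C: no H
  3 × O: no H
  2 × C: 3 H each → 6
  2 × C: 2 H each → 4
  2 × C: 1 H each → 2
  2 × N (charge +1): no H
  2 × O (charge -1): no H
  1 × Br: no H
  1 × N (charge +1): 3 H
  1 × N: 1 H
  1 × N: no H
  1 × O: 1 H
  Total hydrogens = 17.
Net charge +1.
Molecular formula: C13H17BrN5O6+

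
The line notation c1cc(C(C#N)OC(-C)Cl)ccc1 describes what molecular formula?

C10H10ClNO

Heavy atoms from the SMILES: 10 C, 1 Cl, 1 N, 1 O.
Implicit hydrogens by atom environment:
  5 × C (aromatic): 1 H each → 5
  2 × C: 1 H each → 2
  1 × C: 3 H
  1 × C: no H
  1 × C (aromatic): no H
  1 × Cl: no H
  1 × N: no H
  1 × O: no H
  Total hydrogens = 10.
Molecular formula: C10H10ClNO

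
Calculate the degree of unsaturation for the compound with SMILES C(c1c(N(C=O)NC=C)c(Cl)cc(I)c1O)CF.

Molecular formula from the SMILES: C11H11ClFIN2O2.
DoU = (2C + 2 + N − H − X)/2 = (2·11 + 2 + 2 − 11 − 3)/2 = 12/2 = 6.
(Structurally: 1 ring(s) + 5 π bond(s) = 6.)

6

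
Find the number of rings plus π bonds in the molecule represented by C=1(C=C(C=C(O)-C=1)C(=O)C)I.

5

Molecular formula from the SMILES: C8H7IO2.
DoU = (2C + 2 + N − H − X)/2 = (2·8 + 2 + 0 − 7 − 1)/2 = 10/2 = 5.
(Structurally: 1 ring(s) + 4 π bond(s) = 5.)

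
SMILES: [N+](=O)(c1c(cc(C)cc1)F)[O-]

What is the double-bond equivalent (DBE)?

5

Molecular formula from the SMILES: C7H6FNO2.
DoU = (2C + 2 + N − H − X)/2 = (2·7 + 2 + 1 − 6 − 1)/2 = 10/2 = 5.
(Structurally: 1 ring(s) + 4 π bond(s) = 5.)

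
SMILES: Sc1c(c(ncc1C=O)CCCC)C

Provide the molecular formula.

C11H15NOS

Heavy atoms from the SMILES: 11 C, 1 N, 1 O, 1 S.
Implicit hydrogens by atom environment:
  4 × C (aromatic): no H
  3 × C: 2 H each → 6
  2 × C: 3 H each → 6
  1 × C (aromatic): 1 H
  1 × C: 1 H
  1 × N (aromatic): no H
  1 × O: no H
  1 × S: 1 H
  Total hydrogens = 15.
Molecular formula: C11H15NOS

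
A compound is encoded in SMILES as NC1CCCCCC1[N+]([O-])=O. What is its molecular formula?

Heavy atoms from the SMILES: 7 C, 2 N, 2 O.
Implicit hydrogens by atom environment:
  5 × C: 2 H each → 10
  2 × C: 1 H each → 2
  1 × N: 2 H
  1 × N (charge +1): no H
  1 × O: no H
  1 × O (charge -1): no H
  Total hydrogens = 14.
Molecular formula: C7H14N2O2

C7H14N2O2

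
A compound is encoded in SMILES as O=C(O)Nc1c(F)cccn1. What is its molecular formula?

C6H5FN2O2

Heavy atoms from the SMILES: 6 C, 1 F, 2 N, 2 O.
Implicit hydrogens by atom environment:
  3 × C (aromatic): 1 H each → 3
  2 × C (aromatic): no H
  1 × C: no H
  1 × F: no H
  1 × N: 1 H
  1 × N (aromatic): no H
  1 × O: 1 H
  1 × O: no H
  Total hydrogens = 5.
Molecular formula: C6H5FN2O2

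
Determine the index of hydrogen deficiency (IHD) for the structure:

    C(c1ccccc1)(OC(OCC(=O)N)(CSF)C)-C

5

Molecular formula from the SMILES: C13H18FNO3S.
DoU = (2C + 2 + N − H − X)/2 = (2·13 + 2 + 1 − 18 − 1)/2 = 10/2 = 5.
(Structurally: 1 ring(s) + 4 π bond(s) = 5.)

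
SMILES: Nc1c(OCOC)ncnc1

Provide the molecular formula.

C6H9N3O2

Heavy atoms from the SMILES: 6 C, 3 N, 2 O.
Implicit hydrogens by atom environment:
  2 × C (aromatic): 1 H each → 2
  2 × C (aromatic): no H
  2 × N (aromatic): no H
  2 × O: no H
  1 × C: 3 H
  1 × C: 2 H
  1 × N: 2 H
  Total hydrogens = 9.
Molecular formula: C6H9N3O2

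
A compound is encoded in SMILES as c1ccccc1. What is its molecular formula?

C6H6

Heavy atoms from the SMILES: 6 C.
Implicit hydrogens by atom environment:
  6 × C (aromatic): 1 H each → 6
  Total hydrogens = 6.
Molecular formula: C6H6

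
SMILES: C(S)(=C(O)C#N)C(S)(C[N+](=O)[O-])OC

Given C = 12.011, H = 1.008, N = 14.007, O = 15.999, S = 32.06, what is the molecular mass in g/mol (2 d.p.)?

236.26

Molecular formula: C6H8N2O4S2.
M = 6×12.011 + 8×1.008 + 2×14.007 + 4×15.999 + 2×32.06 = 236.26 g/mol.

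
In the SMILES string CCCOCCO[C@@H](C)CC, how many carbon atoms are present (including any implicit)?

9

The symbol for carbon appears 9 times in the SMILES.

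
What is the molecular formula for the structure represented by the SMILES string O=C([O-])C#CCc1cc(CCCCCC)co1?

Heavy atoms from the SMILES: 14 C, 3 O.
Implicit hydrogens by atom environment:
  6 × C: 2 H each → 12
  3 × C: no H
  2 × C (aromatic): 1 H each → 2
  2 × C (aromatic): no H
  1 × C: 3 H
  1 × O (aromatic): no H
  1 × O: no H
  1 × O (charge -1): no H
  Total hydrogens = 17.
Net charge -1.
Molecular formula: C14H17O3-

C14H17O3-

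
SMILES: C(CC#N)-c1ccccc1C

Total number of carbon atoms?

10

The symbol for carbon appears 10 times in the SMILES. Lowercase c denotes aromatic carbon and counts toward C.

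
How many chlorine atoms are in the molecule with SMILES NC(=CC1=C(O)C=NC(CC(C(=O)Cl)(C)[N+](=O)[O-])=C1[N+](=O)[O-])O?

The symbol for chlorine appears 1 time in the SMILES.

1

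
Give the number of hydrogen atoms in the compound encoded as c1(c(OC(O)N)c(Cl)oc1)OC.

Hydrogens are implicit in SMILES; fill each atom to its normal valence:
  3 × C (aromatic): no H
  2 × O: no H
  1 × C: 3 H
  1 × C (aromatic): 1 H
  1 × C: 1 H
  1 × Cl: no H
  1 × N: 2 H
  1 × O: 1 H
  1 × O (aromatic): no H
  Total hydrogens = 8.

8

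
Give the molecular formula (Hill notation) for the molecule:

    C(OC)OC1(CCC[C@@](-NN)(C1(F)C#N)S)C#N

C10H15FN4O2S

Heavy atoms from the SMILES: 10 C, 1 F, 4 N, 2 O, 1 S.
Implicit hydrogens by atom environment:
  5 × C: no H
  4 × C: 2 H each → 8
  2 × N: no H
  2 × O: no H
  1 × C: 3 H
  1 × F: no H
  1 × N: 2 H
  1 × N: 1 H
  1 × S: 1 H
  Total hydrogens = 15.
Molecular formula: C10H15FN4O2S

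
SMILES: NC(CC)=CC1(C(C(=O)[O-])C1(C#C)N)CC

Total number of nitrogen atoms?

2

The symbol for nitrogen appears 2 times in the SMILES.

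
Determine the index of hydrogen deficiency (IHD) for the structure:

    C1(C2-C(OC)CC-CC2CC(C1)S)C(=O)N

3

Molecular formula from the SMILES: C12H21NO2S.
DoU = (2C + 2 + N − H − X)/2 = (2·12 + 2 + 1 − 21 − 0)/2 = 6/2 = 3.
(Structurally: 2 ring(s) + 1 π bond(s) = 3.)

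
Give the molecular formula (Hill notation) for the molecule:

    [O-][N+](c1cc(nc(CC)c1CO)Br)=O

Heavy atoms from the SMILES: 1 Br, 8 C, 2 N, 3 O.
Implicit hydrogens by atom environment:
  4 × C (aromatic): no H
  2 × C: 2 H each → 4
  1 × Br: no H
  1 × C: 3 H
  1 × C (aromatic): 1 H
  1 × N (aromatic): no H
  1 × N (charge +1): no H
  1 × O: 1 H
  1 × O: no H
  1 × O (charge -1): no H
  Total hydrogens = 9.
Molecular formula: C8H9BrN2O3

C8H9BrN2O3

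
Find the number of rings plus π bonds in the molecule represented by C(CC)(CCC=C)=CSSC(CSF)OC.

Molecular formula from the SMILES: C11H19FOS3.
DoU = (2C + 2 + N − H − X)/2 = (2·11 + 2 + 0 − 19 − 1)/2 = 4/2 = 2.
(Structurally: 0 ring(s) + 2 π bond(s) = 2.)

2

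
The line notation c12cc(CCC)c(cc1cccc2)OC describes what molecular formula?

C14H16O

Heavy atoms from the SMILES: 14 C, 1 O.
Implicit hydrogens by atom environment:
  6 × C (aromatic): 1 H each → 6
  4 × C (aromatic): no H
  2 × C: 3 H each → 6
  2 × C: 2 H each → 4
  1 × O: no H
  Total hydrogens = 16.
Molecular formula: C14H16O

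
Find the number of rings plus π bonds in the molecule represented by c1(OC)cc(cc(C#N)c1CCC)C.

Molecular formula from the SMILES: C12H15NO.
DoU = (2C + 2 + N − H − X)/2 = (2·12 + 2 + 1 − 15 − 0)/2 = 12/2 = 6.
(Structurally: 1 ring(s) + 5 π bond(s) = 6.)

6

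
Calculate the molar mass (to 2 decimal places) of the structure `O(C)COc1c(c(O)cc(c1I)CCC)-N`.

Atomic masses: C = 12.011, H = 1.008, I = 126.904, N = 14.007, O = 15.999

Molecular formula: C11H16INO3.
M = 11×12.011 + 16×1.008 + 1×126.904 + 1×14.007 + 3×15.999 = 337.16 g/mol.

337.16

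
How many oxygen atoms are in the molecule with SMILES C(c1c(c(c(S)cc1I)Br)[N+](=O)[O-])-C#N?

2

The symbol for oxygen appears 2 times in the SMILES.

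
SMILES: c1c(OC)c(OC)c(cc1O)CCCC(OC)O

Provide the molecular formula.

Heavy atoms from the SMILES: 13 C, 5 O.
Implicit hydrogens by atom environment:
  4 × C (aromatic): no H
  3 × C: 3 H each → 9
  3 × C: 2 H each → 6
  3 × O: no H
  2 × C (aromatic): 1 H each → 2
  2 × O: 1 H each → 2
  1 × C: 1 H
  Total hydrogens = 20.
Molecular formula: C13H20O5

C13H20O5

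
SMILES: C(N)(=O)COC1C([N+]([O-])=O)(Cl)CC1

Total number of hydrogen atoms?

Hydrogens are implicit in SMILES; fill each atom to its normal valence:
  3 × C: 2 H each → 6
  3 × O: no H
  2 × C: no H
  1 × C: 1 H
  1 × Cl: no H
  1 × N: 2 H
  1 × N (charge +1): no H
  1 × O (charge -1): no H
  Total hydrogens = 9.

9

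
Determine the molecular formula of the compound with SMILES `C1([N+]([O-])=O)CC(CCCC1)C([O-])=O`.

C8H12NO4-

Heavy atoms from the SMILES: 8 C, 1 N, 4 O.
Implicit hydrogens by atom environment:
  5 × C: 2 H each → 10
  2 × C: 1 H each → 2
  2 × O: no H
  2 × O (charge -1): no H
  1 × C: no H
  1 × N (charge +1): no H
  Total hydrogens = 12.
Net charge -1.
Molecular formula: C8H12NO4-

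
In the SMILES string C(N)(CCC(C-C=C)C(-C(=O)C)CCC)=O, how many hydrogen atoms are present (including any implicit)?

23

Hydrogens are implicit in SMILES; fill each atom to its normal valence:
  6 × C: 2 H each → 12
  3 × C: 1 H each → 3
  2 × C: 3 H each → 6
  2 × C: no H
  2 × O: no H
  1 × N: 2 H
  Total hydrogens = 23.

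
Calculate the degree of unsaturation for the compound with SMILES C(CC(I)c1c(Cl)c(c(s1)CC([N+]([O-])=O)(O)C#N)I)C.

Molecular formula from the SMILES: C11H11ClI2N2O3S.
DoU = (2C + 2 + N − H − X)/2 = (2·11 + 2 + 2 − 11 − 3)/2 = 12/2 = 6.
(Structurally: 1 ring(s) + 5 π bond(s) = 6.)

6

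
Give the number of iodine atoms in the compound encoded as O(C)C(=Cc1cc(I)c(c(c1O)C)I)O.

2

The symbol for iodine appears 2 times in the SMILES.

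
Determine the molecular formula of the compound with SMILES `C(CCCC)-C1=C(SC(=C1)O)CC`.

Heavy atoms from the SMILES: 11 C, 1 O, 1 S.
Implicit hydrogens by atom environment:
  5 × C: 2 H each → 10
  3 × C (aromatic): no H
  2 × C: 3 H each → 6
  1 × C (aromatic): 1 H
  1 × O: 1 H
  1 × S (aromatic): no H
  Total hydrogens = 18.
Molecular formula: C11H18OS

C11H18OS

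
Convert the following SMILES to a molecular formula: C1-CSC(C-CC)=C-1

C7H12S

Heavy atoms from the SMILES: 7 C, 1 S.
Implicit hydrogens by atom environment:
  4 × C: 2 H each → 8
  1 × C: 3 H
  1 × C: 1 H
  1 × C: no H
  1 × S: no H
  Total hydrogens = 12.
Molecular formula: C7H12S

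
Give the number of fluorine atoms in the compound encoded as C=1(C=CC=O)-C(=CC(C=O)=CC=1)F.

The symbol for fluorine appears 1 time in the SMILES.

1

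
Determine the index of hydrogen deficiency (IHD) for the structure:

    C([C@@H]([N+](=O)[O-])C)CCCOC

Molecular formula from the SMILES: C7H15NO3.
DoU = (2C + 2 + N − H − X)/2 = (2·7 + 2 + 1 − 15 − 0)/2 = 2/2 = 1.
(Structurally: 0 ring(s) + 1 π bond(s) = 1.)

1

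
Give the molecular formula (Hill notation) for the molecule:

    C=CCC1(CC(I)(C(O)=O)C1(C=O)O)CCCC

Heavy atoms from the SMILES: 13 C, 1 I, 4 O.
Implicit hydrogens by atom environment:
  6 × C: 2 H each → 12
  4 × C: no H
  2 × C: 1 H each → 2
  2 × O: 1 H each → 2
  2 × O: no H
  1 × C: 3 H
  1 × I: no H
  Total hydrogens = 19.
Molecular formula: C13H19IO4

C13H19IO4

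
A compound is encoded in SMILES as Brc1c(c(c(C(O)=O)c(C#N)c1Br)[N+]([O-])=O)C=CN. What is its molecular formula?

Heavy atoms from the SMILES: 2 Br, 10 C, 3 N, 4 O.
Implicit hydrogens by atom environment:
  6 × C (aromatic): no H
  2 × Br: no H
  2 × C: 1 H each → 2
  2 × C: no H
  2 × O: no H
  1 × N: 2 H
  1 × N: no H
  1 × N (charge +1): no H
  1 × O: 1 H
  1 × O (charge -1): no H
  Total hydrogens = 5.
Molecular formula: C10H5Br2N3O4

C10H5Br2N3O4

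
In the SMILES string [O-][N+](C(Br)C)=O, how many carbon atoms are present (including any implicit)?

The symbol for carbon appears 2 times in the SMILES.

2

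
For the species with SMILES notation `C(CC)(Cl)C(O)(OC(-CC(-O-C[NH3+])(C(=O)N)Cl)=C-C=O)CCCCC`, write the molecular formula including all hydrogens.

C16H29Cl2N2O5+

Heavy atoms from the SMILES: 16 C, 2 Cl, 2 N, 5 O.
Implicit hydrogens by atom environment:
  7 × C: 2 H each → 14
  4 × C: no H
  4 × O: no H
  3 × C: 1 H each → 3
  2 × C: 3 H each → 6
  2 × Cl: no H
  1 × N (charge +1): 3 H
  1 × N: 2 H
  1 × O: 1 H
  Total hydrogens = 29.
Net charge +1.
Molecular formula: C16H29Cl2N2O5+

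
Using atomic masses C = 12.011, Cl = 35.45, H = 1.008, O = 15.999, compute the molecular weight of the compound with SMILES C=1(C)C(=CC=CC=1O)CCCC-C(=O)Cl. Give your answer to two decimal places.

226.70

Molecular formula: C12H15ClO2.
M = 12×12.011 + 1×35.45 + 15×1.008 + 2×15.999 = 226.70 g/mol.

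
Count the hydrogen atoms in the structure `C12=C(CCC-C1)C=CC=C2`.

12

Hydrogens are implicit in SMILES; fill each atom to its normal valence:
  4 × C: 2 H each → 8
  4 × C (aromatic): 1 H each → 4
  2 × C (aromatic): no H
  Total hydrogens = 12.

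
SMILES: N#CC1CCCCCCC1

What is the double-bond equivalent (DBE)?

3

Molecular formula from the SMILES: C9H15N.
DoU = (2C + 2 + N − H − X)/2 = (2·9 + 2 + 1 − 15 − 0)/2 = 6/2 = 3.
(Structurally: 1 ring(s) + 2 π bond(s) = 3.)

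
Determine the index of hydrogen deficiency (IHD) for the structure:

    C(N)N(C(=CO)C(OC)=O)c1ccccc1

6

Molecular formula from the SMILES: C11H14N2O3.
DoU = (2C + 2 + N − H − X)/2 = (2·11 + 2 + 2 − 14 − 0)/2 = 12/2 = 6.
(Structurally: 1 ring(s) + 5 π bond(s) = 6.)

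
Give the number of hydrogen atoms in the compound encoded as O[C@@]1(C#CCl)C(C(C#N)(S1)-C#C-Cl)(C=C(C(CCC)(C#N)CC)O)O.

Hydrogens are implicit in SMILES; fill each atom to its normal valence:
  11 × C: no H
  3 × C: 2 H each → 6
  3 × O: 1 H each → 3
  2 × C: 3 H each → 6
  2 × Cl: no H
  2 × N: no H
  1 × C: 1 H
  1 × S: no H
  Total hydrogens = 16.

16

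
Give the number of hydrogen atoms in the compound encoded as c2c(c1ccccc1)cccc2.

Hydrogens are implicit in SMILES; fill each atom to its normal valence:
  10 × C (aromatic): 1 H each → 10
  2 × C (aromatic): no H
  Total hydrogens = 10.

10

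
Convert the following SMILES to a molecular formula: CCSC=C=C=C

Heavy atoms from the SMILES: 6 C, 1 S.
Implicit hydrogens by atom environment:
  2 × C: 2 H each → 4
  2 × C: no H
  1 × C: 3 H
  1 × C: 1 H
  1 × S: no H
  Total hydrogens = 8.
Molecular formula: C6H8S

C6H8S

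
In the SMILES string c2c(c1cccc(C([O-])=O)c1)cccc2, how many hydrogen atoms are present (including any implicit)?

Hydrogens are implicit in SMILES; fill each atom to its normal valence:
  9 × C (aromatic): 1 H each → 9
  3 × C (aromatic): no H
  1 × C: no H
  1 × O: no H
  1 × O (charge -1): no H
  Total hydrogens = 9.

9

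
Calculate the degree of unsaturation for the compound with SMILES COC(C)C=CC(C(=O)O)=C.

3

Molecular formula from the SMILES: C8H12O3.
DoU = (2C + 2 + N − H − X)/2 = (2·8 + 2 + 0 − 12 − 0)/2 = 6/2 = 3.
(Structurally: 0 ring(s) + 3 π bond(s) = 3.)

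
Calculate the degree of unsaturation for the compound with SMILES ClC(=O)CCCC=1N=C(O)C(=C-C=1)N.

5

Molecular formula from the SMILES: C9H11ClN2O2.
DoU = (2C + 2 + N − H − X)/2 = (2·9 + 2 + 2 − 11 − 1)/2 = 10/2 = 5.
(Structurally: 1 ring(s) + 4 π bond(s) = 5.)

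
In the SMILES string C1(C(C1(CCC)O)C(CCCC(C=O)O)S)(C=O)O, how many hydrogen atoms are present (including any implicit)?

Hydrogens are implicit in SMILES; fill each atom to its normal valence:
  5 × C: 2 H each → 10
  5 × C: 1 H each → 5
  3 × O: 1 H each → 3
  2 × C: no H
  2 × O: no H
  1 × C: 3 H
  1 × S: 1 H
  Total hydrogens = 22.

22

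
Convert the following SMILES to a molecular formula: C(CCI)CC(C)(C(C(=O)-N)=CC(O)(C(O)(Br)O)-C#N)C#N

C13H17BrIN3O4

Heavy atoms from the SMILES: 1 Br, 13 C, 1 I, 3 N, 4 O.
Implicit hydrogens by atom environment:
  7 × C: no H
  4 × C: 2 H each → 8
  3 × O: 1 H each → 3
  2 × N: no H
  1 × Br: no H
  1 × C: 3 H
  1 × C: 1 H
  1 × I: no H
  1 × N: 2 H
  1 × O: no H
  Total hydrogens = 17.
Molecular formula: C13H17BrIN3O4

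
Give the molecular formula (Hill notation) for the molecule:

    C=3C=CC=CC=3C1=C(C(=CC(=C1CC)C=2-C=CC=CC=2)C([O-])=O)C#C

C23H17O2-

Heavy atoms from the SMILES: 23 C, 2 O.
Implicit hydrogens by atom environment:
  11 × C (aromatic): 1 H each → 11
  7 × C (aromatic): no H
  2 × C: no H
  1 × C: 3 H
  1 × C: 2 H
  1 × C: 1 H
  1 × O: no H
  1 × O (charge -1): no H
  Total hydrogens = 17.
Net charge -1.
Molecular formula: C23H17O2-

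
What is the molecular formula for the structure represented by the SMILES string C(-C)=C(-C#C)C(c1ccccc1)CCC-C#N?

Heavy atoms from the SMILES: 16 C, 1 N.
Implicit hydrogens by atom environment:
  5 × C (aromatic): 1 H each → 5
  3 × C: 2 H each → 6
  3 × C: 1 H each → 3
  3 × C: no H
  1 × C: 3 H
  1 × C (aromatic): no H
  1 × N: no H
  Total hydrogens = 17.
Molecular formula: C16H17N

C16H17N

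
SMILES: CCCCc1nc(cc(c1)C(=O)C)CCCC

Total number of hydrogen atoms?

Hydrogens are implicit in SMILES; fill each atom to its normal valence:
  6 × C: 2 H each → 12
  3 × C: 3 H each → 9
  3 × C (aromatic): no H
  2 × C (aromatic): 1 H each → 2
  1 × C: no H
  1 × N (aromatic): no H
  1 × O: no H
  Total hydrogens = 23.

23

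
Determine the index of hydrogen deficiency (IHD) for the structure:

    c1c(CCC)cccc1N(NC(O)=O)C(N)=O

6

Molecular formula from the SMILES: C11H15N3O3.
DoU = (2C + 2 + N − H − X)/2 = (2·11 + 2 + 3 − 15 − 0)/2 = 12/2 = 6.
(Structurally: 1 ring(s) + 5 π bond(s) = 6.)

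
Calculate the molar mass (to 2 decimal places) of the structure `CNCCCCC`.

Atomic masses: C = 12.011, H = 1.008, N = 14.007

Molecular formula: C6H15N.
M = 6×12.011 + 15×1.008 + 1×14.007 = 101.19 g/mol.

101.19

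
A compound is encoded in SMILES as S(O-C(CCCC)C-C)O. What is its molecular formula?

Heavy atoms from the SMILES: 7 C, 2 O, 1 S.
Implicit hydrogens by atom environment:
  4 × C: 2 H each → 8
  2 × C: 3 H each → 6
  1 × C: 1 H
  1 × O: 1 H
  1 × O: no H
  1 × S: no H
  Total hydrogens = 16.
Molecular formula: C7H16O2S

C7H16O2S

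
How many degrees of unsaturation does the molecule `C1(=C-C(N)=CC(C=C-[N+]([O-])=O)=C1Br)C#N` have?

8

Molecular formula from the SMILES: C9H6BrN3O2.
DoU = (2C + 2 + N − H − X)/2 = (2·9 + 2 + 3 − 6 − 1)/2 = 16/2 = 8.
(Structurally: 1 ring(s) + 7 π bond(s) = 8.)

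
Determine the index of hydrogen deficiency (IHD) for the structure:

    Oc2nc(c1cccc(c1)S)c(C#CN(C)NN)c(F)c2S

Molecular formula from the SMILES: C14H13FN4OS2.
DoU = (2C + 2 + N − H − X)/2 = (2·14 + 2 + 4 − 13 − 1)/2 = 20/2 = 10.
(Structurally: 2 ring(s) + 8 π bond(s) = 10.)

10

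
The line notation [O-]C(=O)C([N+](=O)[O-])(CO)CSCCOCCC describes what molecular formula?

Heavy atoms from the SMILES: 9 C, 1 N, 6 O, 1 S.
Implicit hydrogens by atom environment:
  6 × C: 2 H each → 12
  3 × O: no H
  2 × C: no H
  2 × O (charge -1): no H
  1 × C: 3 H
  1 × N (charge +1): no H
  1 × O: 1 H
  1 × S: no H
  Total hydrogens = 16.
Net charge -1.
Molecular formula: C9H16NO6S-

C9H16NO6S-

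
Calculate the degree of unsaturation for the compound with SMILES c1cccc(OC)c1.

4

Molecular formula from the SMILES: C7H8O.
DoU = (2C + 2 + N − H − X)/2 = (2·7 + 2 + 0 − 8 − 0)/2 = 8/2 = 4.
(Structurally: 1 ring(s) + 3 π bond(s) = 4.)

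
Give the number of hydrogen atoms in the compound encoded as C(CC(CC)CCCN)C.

21

Hydrogens are implicit in SMILES; fill each atom to its normal valence:
  6 × C: 2 H each → 12
  2 × C: 3 H each → 6
  1 × C: 1 H
  1 × N: 2 H
  Total hydrogens = 21.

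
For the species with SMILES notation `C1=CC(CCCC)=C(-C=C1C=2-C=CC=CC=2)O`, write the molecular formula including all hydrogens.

Heavy atoms from the SMILES: 16 C, 1 O.
Implicit hydrogens by atom environment:
  8 × C (aromatic): 1 H each → 8
  4 × C (aromatic): no H
  3 × C: 2 H each → 6
  1 × C: 3 H
  1 × O: 1 H
  Total hydrogens = 18.
Molecular formula: C16H18O

C16H18O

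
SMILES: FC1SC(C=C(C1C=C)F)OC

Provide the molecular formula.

Heavy atoms from the SMILES: 8 C, 2 F, 1 O, 1 S.
Implicit hydrogens by atom environment:
  5 × C: 1 H each → 5
  2 × F: no H
  1 × C: 3 H
  1 × C: 2 H
  1 × C: no H
  1 × O: no H
  1 × S: no H
  Total hydrogens = 10.
Molecular formula: C8H10F2OS

C8H10F2OS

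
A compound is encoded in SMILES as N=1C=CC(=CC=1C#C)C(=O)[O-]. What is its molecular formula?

Heavy atoms from the SMILES: 8 C, 1 N, 2 O.
Implicit hydrogens by atom environment:
  3 × C (aromatic): 1 H each → 3
  2 × C (aromatic): no H
  2 × C: no H
  1 × C: 1 H
  1 × N (aromatic): no H
  1 × O: no H
  1 × O (charge -1): no H
  Total hydrogens = 4.
Net charge -1.
Molecular formula: C8H4NO2-

C8H4NO2-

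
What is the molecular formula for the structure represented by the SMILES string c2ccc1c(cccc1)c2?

C10H8

Heavy atoms from the SMILES: 10 C.
Implicit hydrogens by atom environment:
  8 × C (aromatic): 1 H each → 8
  2 × C (aromatic): no H
  Total hydrogens = 8.
Molecular formula: C10H8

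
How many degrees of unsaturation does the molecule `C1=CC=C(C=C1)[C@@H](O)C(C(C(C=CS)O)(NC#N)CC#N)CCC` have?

9

Molecular formula from the SMILES: C18H23N3O2S.
DoU = (2C + 2 + N − H − X)/2 = (2·18 + 2 + 3 − 23 − 0)/2 = 18/2 = 9.
(Structurally: 1 ring(s) + 8 π bond(s) = 9.)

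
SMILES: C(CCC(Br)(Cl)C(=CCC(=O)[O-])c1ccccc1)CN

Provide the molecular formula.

Heavy atoms from the SMILES: 1 Br, 15 C, 1 Cl, 1 N, 2 O.
Implicit hydrogens by atom environment:
  5 × C: 2 H each → 10
  5 × C (aromatic): 1 H each → 5
  3 × C: no H
  1 × Br: no H
  1 × C: 1 H
  1 × C (aromatic): no H
  1 × Cl: no H
  1 × N: 2 H
  1 × O: no H
  1 × O (charge -1): no H
  Total hydrogens = 18.
Net charge -1.
Molecular formula: C15H18BrClNO2-

C15H18BrClNO2-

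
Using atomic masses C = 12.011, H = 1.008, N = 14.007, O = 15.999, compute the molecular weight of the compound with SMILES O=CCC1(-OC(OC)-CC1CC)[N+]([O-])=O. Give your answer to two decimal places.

217.22

Molecular formula: C9H15NO5.
M = 9×12.011 + 15×1.008 + 1×14.007 + 5×15.999 = 217.22 g/mol.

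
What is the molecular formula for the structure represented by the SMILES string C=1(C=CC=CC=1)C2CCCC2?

C11H14

Heavy atoms from the SMILES: 11 C.
Implicit hydrogens by atom environment:
  5 × C (aromatic): 1 H each → 5
  4 × C: 2 H each → 8
  1 × C: 1 H
  1 × C (aromatic): no H
  Total hydrogens = 14.
Molecular formula: C11H14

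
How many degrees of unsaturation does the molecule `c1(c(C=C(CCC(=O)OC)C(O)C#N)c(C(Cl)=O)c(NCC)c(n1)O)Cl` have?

9

Molecular formula from the SMILES: C16H17Cl2N3O5.
DoU = (2C + 2 + N − H − X)/2 = (2·16 + 2 + 3 − 17 − 2)/2 = 18/2 = 9.
(Structurally: 1 ring(s) + 8 π bond(s) = 9.)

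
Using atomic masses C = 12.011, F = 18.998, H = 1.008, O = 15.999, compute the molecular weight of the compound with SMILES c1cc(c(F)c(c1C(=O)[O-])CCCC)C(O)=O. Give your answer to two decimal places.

Molecular formula: C12H12FO4-.
M = 12×12.011 + 1×18.998 + 12×1.008 + 4×15.999 = 239.22 g/mol.

239.22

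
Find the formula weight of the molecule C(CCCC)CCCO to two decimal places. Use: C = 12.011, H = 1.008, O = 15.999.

Molecular formula: C8H18O.
M = 8×12.011 + 18×1.008 + 1×15.999 = 130.23 g/mol.

130.23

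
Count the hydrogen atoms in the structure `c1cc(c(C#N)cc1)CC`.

9

Hydrogens are implicit in SMILES; fill each atom to its normal valence:
  4 × C (aromatic): 1 H each → 4
  2 × C (aromatic): no H
  1 × C: 3 H
  1 × C: 2 H
  1 × C: no H
  1 × N: no H
  Total hydrogens = 9.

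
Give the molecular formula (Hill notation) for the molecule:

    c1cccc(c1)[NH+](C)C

C8H12N+

Heavy atoms from the SMILES: 8 C, 1 N.
Implicit hydrogens by atom environment:
  5 × C (aromatic): 1 H each → 5
  2 × C: 3 H each → 6
  1 × C (aromatic): no H
  1 × N (charge +1): 1 H
  Total hydrogens = 12.
Net charge +1.
Molecular formula: C8H12N+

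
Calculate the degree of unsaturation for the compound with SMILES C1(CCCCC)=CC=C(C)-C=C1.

4

Molecular formula from the SMILES: C12H18.
DoU = (2C + 2 + N − H − X)/2 = (2·12 + 2 + 0 − 18 − 0)/2 = 8/2 = 4.
(Structurally: 1 ring(s) + 3 π bond(s) = 4.)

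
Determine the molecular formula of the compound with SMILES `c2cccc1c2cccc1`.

C10H8

Heavy atoms from the SMILES: 10 C.
Implicit hydrogens by atom environment:
  8 × C (aromatic): 1 H each → 8
  2 × C (aromatic): no H
  Total hydrogens = 8.
Molecular formula: C10H8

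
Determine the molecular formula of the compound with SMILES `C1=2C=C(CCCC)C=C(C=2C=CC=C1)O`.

Heavy atoms from the SMILES: 14 C, 1 O.
Implicit hydrogens by atom environment:
  6 × C (aromatic): 1 H each → 6
  4 × C (aromatic): no H
  3 × C: 2 H each → 6
  1 × C: 3 H
  1 × O: 1 H
  Total hydrogens = 16.
Molecular formula: C14H16O

C14H16O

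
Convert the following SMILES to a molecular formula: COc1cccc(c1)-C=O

Heavy atoms from the SMILES: 8 C, 2 O.
Implicit hydrogens by atom environment:
  4 × C (aromatic): 1 H each → 4
  2 × C (aromatic): no H
  2 × O: no H
  1 × C: 3 H
  1 × C: 1 H
  Total hydrogens = 8.
Molecular formula: C8H8O2

C8H8O2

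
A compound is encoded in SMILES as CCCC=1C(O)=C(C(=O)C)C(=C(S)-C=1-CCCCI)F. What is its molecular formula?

C15H20FIO2S

Heavy atoms from the SMILES: 15 C, 1 F, 1 I, 2 O, 1 S.
Implicit hydrogens by atom environment:
  6 × C: 2 H each → 12
  6 × C (aromatic): no H
  2 × C: 3 H each → 6
  1 × C: no H
  1 × F: no H
  1 × I: no H
  1 × O: 1 H
  1 × O: no H
  1 × S: 1 H
  Total hydrogens = 20.
Molecular formula: C15H20FIO2S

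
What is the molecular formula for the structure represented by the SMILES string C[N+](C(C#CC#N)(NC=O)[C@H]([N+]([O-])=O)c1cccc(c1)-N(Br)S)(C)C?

Heavy atoms from the SMILES: 1 Br, 15 C, 5 N, 3 O, 1 S.
Implicit hydrogens by atom environment:
  4 × C (aromatic): 1 H each → 4
  4 × C: no H
  3 × C: 3 H each → 9
  2 × C: 1 H each → 2
  2 × C (aromatic): no H
  2 × N: no H
  2 × N (charge +1): no H
  2 × O: no H
  1 × Br: no H
  1 × N: 1 H
  1 × O (charge -1): no H
  1 × S: 1 H
  Total hydrogens = 17.
Net charge +1.
Molecular formula: C15H17BrN5O3S+

C15H17BrN5O3S+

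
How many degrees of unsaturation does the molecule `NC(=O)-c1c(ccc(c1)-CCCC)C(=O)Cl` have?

Molecular formula from the SMILES: C12H14ClNO2.
DoU = (2C + 2 + N − H − X)/2 = (2·12 + 2 + 1 − 14 − 1)/2 = 12/2 = 6.
(Structurally: 1 ring(s) + 5 π bond(s) = 6.)

6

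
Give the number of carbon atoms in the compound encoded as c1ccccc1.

The symbol for carbon appears 6 times in the SMILES. Lowercase c denotes aromatic carbon and counts toward C.

6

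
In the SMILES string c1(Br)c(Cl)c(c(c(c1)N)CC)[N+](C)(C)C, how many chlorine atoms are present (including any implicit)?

The symbol for chlorine appears 1 time in the SMILES.

1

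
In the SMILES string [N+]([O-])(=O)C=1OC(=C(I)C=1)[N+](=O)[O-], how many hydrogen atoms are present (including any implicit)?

Hydrogens are implicit in SMILES; fill each atom to its normal valence:
  3 × C (aromatic): no H
  2 × N (charge +1): no H
  2 × O: no H
  2 × O (charge -1): no H
  1 × C (aromatic): 1 H
  1 × I: no H
  1 × O (aromatic): no H
  Total hydrogens = 1.

1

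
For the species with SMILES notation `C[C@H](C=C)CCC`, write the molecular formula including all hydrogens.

C7H14

Heavy atoms from the SMILES: 7 C.
Implicit hydrogens by atom environment:
  3 × C: 2 H each → 6
  2 × C: 3 H each → 6
  2 × C: 1 H each → 2
  Total hydrogens = 14.
Molecular formula: C7H14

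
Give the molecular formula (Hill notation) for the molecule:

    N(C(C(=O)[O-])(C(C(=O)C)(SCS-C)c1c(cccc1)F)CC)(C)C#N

C17H20FN2O3S2-

Heavy atoms from the SMILES: 17 C, 1 F, 2 N, 3 O, 2 S.
Implicit hydrogens by atom environment:
  5 × C: no H
  4 × C: 3 H each → 12
  4 × C (aromatic): 1 H each → 4
  2 × C: 2 H each → 4
  2 × C (aromatic): no H
  2 × N: no H
  2 × O: no H
  2 × S: no H
  1 × F: no H
  1 × O (charge -1): no H
  Total hydrogens = 20.
Net charge -1.
Molecular formula: C17H20FN2O3S2-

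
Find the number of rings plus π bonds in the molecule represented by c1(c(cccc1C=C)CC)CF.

5

Molecular formula from the SMILES: C11H13F.
DoU = (2C + 2 + N − H − X)/2 = (2·11 + 2 + 0 − 13 − 1)/2 = 10/2 = 5.
(Structurally: 1 ring(s) + 4 π bond(s) = 5.)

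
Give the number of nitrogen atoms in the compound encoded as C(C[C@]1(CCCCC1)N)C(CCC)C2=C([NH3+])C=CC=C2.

The symbol for nitrogen appears 2 times in the SMILES.

2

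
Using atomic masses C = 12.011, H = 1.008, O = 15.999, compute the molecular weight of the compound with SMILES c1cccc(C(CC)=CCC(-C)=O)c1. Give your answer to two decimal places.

188.27

Molecular formula: C13H16O.
M = 13×12.011 + 16×1.008 + 1×15.999 = 188.27 g/mol.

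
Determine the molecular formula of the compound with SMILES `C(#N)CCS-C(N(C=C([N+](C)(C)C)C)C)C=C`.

Heavy atoms from the SMILES: 13 C, 3 N, 1 S.
Implicit hydrogens by atom environment:
  5 × C: 3 H each → 15
  3 × C: 2 H each → 6
  3 × C: 1 H each → 3
  2 × C: no H
  2 × N: no H
  1 × N (charge +1): no H
  1 × S: no H
  Total hydrogens = 24.
Net charge +1.
Molecular formula: C13H24N3S+

C13H24N3S+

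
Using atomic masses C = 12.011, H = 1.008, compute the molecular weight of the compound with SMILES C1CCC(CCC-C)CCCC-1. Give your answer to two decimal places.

168.32

Molecular formula: C12H24.
M = 12×12.011 + 24×1.008 = 168.32 g/mol.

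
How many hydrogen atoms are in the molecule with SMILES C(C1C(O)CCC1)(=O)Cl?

9

Hydrogens are implicit in SMILES; fill each atom to its normal valence:
  3 × C: 2 H each → 6
  2 × C: 1 H each → 2
  1 × C: no H
  1 × Cl: no H
  1 × O: 1 H
  1 × O: no H
  Total hydrogens = 9.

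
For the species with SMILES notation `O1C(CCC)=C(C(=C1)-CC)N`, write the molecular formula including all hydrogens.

C9H15NO

Heavy atoms from the SMILES: 9 C, 1 N, 1 O.
Implicit hydrogens by atom environment:
  3 × C: 2 H each → 6
  3 × C (aromatic): no H
  2 × C: 3 H each → 6
  1 × C (aromatic): 1 H
  1 × N: 2 H
  1 × O (aromatic): no H
  Total hydrogens = 15.
Molecular formula: C9H15NO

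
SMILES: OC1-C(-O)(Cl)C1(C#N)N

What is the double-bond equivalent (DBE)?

Molecular formula from the SMILES: C4H5ClN2O2.
DoU = (2C + 2 + N − H − X)/2 = (2·4 + 2 + 2 − 5 − 1)/2 = 6/2 = 3.
(Structurally: 1 ring(s) + 2 π bond(s) = 3.)

3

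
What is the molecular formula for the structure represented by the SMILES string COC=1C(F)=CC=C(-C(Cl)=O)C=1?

C8H6ClFO2

Heavy atoms from the SMILES: 8 C, 1 Cl, 1 F, 2 O.
Implicit hydrogens by atom environment:
  3 × C (aromatic): 1 H each → 3
  3 × C (aromatic): no H
  2 × O: no H
  1 × C: 3 H
  1 × C: no H
  1 × Cl: no H
  1 × F: no H
  Total hydrogens = 6.
Molecular formula: C8H6ClFO2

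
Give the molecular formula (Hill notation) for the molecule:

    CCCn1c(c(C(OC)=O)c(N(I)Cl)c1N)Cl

Heavy atoms from the SMILES: 9 C, 2 Cl, 1 I, 3 N, 2 O.
Implicit hydrogens by atom environment:
  4 × C (aromatic): no H
  2 × C: 3 H each → 6
  2 × C: 2 H each → 4
  2 × Cl: no H
  2 × O: no H
  1 × C: no H
  1 × I: no H
  1 × N: 2 H
  1 × N (aromatic): no H
  1 × N: no H
  Total hydrogens = 12.
Molecular formula: C9H12Cl2IN3O2

C9H12Cl2IN3O2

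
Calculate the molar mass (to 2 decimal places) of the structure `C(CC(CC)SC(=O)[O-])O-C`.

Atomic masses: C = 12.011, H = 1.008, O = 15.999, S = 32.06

Molecular formula: C7H13O3S-.
M = 7×12.011 + 13×1.008 + 3×15.999 + 1×32.06 = 177.24 g/mol.

177.24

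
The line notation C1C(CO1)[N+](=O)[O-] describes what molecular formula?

C3H5NO3

Heavy atoms from the SMILES: 3 C, 1 N, 3 O.
Implicit hydrogens by atom environment:
  2 × C: 2 H each → 4
  2 × O: no H
  1 × C: 1 H
  1 × N (charge +1): no H
  1 × O (charge -1): no H
  Total hydrogens = 5.
Molecular formula: C3H5NO3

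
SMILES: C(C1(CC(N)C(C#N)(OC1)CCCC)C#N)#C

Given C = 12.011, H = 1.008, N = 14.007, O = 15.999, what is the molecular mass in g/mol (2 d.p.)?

Molecular formula: C13H17N3O.
M = 13×12.011 + 17×1.008 + 3×14.007 + 1×15.999 = 231.30 g/mol.

231.30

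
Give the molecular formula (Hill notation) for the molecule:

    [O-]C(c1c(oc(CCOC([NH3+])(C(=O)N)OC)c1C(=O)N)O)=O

Heavy atoms from the SMILES: 11 C, 3 N, 8 O.
Implicit hydrogens by atom environment:
  5 × O: no H
  4 × C (aromatic): no H
  4 × C: no H
  2 × C: 2 H each → 4
  2 × N: 2 H each → 4
  1 × C: 3 H
  1 × N (charge +1): 3 H
  1 × O: 1 H
  1 × O (aromatic): no H
  1 × O (charge -1): no H
  Total hydrogens = 15.
Molecular formula: C11H15N3O8

C11H15N3O8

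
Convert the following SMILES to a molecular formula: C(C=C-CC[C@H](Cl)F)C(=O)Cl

C7H9Cl2FO

Heavy atoms from the SMILES: 7 C, 2 Cl, 1 F, 1 O.
Implicit hydrogens by atom environment:
  3 × C: 2 H each → 6
  3 × C: 1 H each → 3
  2 × Cl: no H
  1 × C: no H
  1 × F: no H
  1 × O: no H
  Total hydrogens = 9.
Molecular formula: C7H9Cl2FO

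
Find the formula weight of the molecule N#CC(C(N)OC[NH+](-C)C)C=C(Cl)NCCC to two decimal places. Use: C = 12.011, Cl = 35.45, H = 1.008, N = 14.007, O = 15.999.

261.77

Molecular formula: C11H22ClN4O+.
M = 11×12.011 + 1×35.45 + 22×1.008 + 4×14.007 + 1×15.999 = 261.77 g/mol.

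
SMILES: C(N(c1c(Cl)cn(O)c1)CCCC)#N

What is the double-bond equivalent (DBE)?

Molecular formula from the SMILES: C9H12ClN3O.
DoU = (2C + 2 + N − H − X)/2 = (2·9 + 2 + 3 − 12 − 1)/2 = 10/2 = 5.
(Structurally: 1 ring(s) + 4 π bond(s) = 5.)

5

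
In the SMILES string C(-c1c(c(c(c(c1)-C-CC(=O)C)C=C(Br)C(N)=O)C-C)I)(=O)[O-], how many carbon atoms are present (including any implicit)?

The symbol for carbon appears 16 times in the SMILES. Lowercase c denotes aromatic carbon and counts toward C.

16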